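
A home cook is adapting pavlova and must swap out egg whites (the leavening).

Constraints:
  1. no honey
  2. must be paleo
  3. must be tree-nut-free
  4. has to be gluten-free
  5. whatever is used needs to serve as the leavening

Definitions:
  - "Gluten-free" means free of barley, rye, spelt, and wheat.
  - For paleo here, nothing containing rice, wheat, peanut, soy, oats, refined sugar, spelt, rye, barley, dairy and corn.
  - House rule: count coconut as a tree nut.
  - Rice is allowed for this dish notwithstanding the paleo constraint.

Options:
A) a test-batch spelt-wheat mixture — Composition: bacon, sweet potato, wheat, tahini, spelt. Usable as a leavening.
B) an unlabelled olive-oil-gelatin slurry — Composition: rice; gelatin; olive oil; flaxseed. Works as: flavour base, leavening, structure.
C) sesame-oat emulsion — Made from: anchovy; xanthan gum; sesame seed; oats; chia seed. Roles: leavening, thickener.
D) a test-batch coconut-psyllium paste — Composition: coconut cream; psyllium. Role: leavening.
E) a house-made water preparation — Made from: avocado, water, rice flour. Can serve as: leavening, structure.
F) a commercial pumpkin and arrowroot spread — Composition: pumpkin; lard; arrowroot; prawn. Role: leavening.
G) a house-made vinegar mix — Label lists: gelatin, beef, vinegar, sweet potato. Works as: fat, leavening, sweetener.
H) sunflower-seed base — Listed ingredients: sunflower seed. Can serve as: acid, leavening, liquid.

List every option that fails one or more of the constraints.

A, C, D

A: has spelt, so not gluten-free; has spelt, so not paleo — no
B: rice is permitted under the paleo carve-out; nothing else excluded — valid
C: has oats, so not paleo — out
D: has coconut cream, so not tree-nut-free — reject
E: rice is permitted under the paleo carve-out; nothing else excluded — keep
F: works as a leavening, paleo, tree-nut-free — OK
G: works as a leavening, tree-nut-free, gluten-free — valid
H: only sunflower seed; none excluded — valid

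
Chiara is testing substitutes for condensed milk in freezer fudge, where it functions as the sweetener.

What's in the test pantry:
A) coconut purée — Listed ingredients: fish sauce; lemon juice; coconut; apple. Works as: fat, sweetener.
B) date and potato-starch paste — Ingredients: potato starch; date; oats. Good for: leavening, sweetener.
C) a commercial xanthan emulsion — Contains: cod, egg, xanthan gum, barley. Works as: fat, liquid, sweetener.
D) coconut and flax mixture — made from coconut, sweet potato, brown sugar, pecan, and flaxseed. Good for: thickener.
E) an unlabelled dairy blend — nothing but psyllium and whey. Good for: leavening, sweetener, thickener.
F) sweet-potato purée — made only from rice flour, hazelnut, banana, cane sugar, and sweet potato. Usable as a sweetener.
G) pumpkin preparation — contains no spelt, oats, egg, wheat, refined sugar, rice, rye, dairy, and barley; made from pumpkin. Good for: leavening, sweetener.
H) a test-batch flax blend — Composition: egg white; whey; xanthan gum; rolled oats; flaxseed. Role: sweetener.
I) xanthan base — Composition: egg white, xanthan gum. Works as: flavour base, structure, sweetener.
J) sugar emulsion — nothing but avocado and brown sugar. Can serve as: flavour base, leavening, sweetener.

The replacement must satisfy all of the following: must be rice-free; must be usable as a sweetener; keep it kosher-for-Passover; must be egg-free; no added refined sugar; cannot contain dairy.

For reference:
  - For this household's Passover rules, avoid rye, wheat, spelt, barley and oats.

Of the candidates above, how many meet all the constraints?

2

A: coconut and fish sauce etc. — none of it excluded — valid
B: has oats, so not kosher-for-Passover — out
C: has barley, so not kosher-for-Passover; has egg, so not egg-free — reject
D: not usable as a sweetener; has brown sugar, so not no-added-sugar — reject
E: has whey, so not dairy-free — out
F: has cane sugar, so not no-added-sugar; has rice flour, so not rice-free — no
G: no dairy, no refined sugar — valid
H: has rolled oats, so not kosher-for-Passover; has egg white, so not egg-free (and 1 more) — reject
I: has egg white, so not egg-free — out
J: has brown sugar, so not no-added-sugar — no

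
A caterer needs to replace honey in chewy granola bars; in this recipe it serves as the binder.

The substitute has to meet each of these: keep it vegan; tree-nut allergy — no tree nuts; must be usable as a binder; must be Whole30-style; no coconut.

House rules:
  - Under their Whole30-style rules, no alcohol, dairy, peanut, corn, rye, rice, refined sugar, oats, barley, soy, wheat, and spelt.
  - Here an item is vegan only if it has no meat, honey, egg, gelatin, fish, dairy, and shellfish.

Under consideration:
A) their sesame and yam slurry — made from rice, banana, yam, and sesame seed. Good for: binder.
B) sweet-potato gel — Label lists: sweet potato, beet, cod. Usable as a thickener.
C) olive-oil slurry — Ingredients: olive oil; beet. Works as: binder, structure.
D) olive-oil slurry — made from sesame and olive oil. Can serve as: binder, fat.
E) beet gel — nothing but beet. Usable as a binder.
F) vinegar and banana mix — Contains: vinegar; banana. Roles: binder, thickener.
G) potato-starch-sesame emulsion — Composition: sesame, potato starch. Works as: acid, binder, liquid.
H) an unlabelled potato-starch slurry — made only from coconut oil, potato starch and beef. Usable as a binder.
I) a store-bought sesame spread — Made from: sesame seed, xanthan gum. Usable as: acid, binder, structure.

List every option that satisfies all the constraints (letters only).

A: has rice, so not Whole30-style — reject
B: not usable as a binder; has cod, so not vegan — no
C: only olive oil and beet; none excluded — valid
D: only sesame and olive oil; none excluded — OK
E: vegan, no tree nuts — valid
F: Whole30-style, vegan — OK
G: nothing on the exclusion list — keep
H: has beef, so not vegan; has coconut oil, so not coconut-free — out
I: only sesame seed and xanthan gum; none excluded — keep

C, D, E, F, G, I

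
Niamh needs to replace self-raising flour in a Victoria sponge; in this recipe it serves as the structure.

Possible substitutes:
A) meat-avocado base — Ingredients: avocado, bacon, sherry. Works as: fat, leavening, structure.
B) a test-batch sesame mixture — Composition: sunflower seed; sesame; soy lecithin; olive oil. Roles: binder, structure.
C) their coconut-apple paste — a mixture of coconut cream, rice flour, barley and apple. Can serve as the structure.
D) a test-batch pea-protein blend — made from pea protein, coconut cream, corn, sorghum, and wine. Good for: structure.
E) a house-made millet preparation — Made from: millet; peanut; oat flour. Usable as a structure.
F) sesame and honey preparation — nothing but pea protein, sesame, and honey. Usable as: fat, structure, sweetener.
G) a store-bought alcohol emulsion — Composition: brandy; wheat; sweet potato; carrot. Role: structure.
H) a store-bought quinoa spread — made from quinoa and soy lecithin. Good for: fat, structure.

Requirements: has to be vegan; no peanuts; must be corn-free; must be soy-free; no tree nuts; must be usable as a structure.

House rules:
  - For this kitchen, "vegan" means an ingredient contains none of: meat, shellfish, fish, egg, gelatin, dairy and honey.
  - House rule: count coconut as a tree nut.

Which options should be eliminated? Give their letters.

A: has bacon, so not vegan — out
B: has soy lecithin, so not soy-free — reject
C: has coconut cream, so not tree-nut-free — out
D: has coconut cream, so not tree-nut-free; has corn, so not corn-free — reject
E: has peanut, so not peanut-free — out
F: has honey, so not vegan — no
G: brandy and wheat etc. — none of it excluded — valid
H: has soy lecithin, so not soy-free — reject

A, B, C, D, E, F, H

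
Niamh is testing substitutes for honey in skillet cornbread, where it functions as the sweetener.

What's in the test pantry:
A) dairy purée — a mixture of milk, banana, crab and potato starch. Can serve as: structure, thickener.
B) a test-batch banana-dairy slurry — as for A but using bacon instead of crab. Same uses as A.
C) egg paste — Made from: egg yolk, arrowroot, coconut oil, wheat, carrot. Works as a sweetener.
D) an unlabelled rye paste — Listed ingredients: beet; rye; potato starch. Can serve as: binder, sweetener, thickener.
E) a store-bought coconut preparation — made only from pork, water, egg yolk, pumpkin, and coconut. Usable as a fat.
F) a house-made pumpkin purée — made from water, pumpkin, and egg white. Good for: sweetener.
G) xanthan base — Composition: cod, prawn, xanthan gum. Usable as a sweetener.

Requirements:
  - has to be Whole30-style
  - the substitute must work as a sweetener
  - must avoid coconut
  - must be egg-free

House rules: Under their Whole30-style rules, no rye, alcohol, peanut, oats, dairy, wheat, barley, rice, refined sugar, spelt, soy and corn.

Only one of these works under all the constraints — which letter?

G

A: not usable as a sweetener; has milk, so not Whole30-style — no
B: not usable as a sweetener; has milk, so not Whole30-style — reject
C: has wheat, so not Whole30-style; has coconut oil, so not coconut-free (and 1 more) — no
D: has rye, so not Whole30-style — no
E: not usable as a sweetener; has coconut, so not coconut-free (and 1 more) — out
F: has egg white, so not egg-free — no
G: works as a sweetener, no egg, Whole30-style — keep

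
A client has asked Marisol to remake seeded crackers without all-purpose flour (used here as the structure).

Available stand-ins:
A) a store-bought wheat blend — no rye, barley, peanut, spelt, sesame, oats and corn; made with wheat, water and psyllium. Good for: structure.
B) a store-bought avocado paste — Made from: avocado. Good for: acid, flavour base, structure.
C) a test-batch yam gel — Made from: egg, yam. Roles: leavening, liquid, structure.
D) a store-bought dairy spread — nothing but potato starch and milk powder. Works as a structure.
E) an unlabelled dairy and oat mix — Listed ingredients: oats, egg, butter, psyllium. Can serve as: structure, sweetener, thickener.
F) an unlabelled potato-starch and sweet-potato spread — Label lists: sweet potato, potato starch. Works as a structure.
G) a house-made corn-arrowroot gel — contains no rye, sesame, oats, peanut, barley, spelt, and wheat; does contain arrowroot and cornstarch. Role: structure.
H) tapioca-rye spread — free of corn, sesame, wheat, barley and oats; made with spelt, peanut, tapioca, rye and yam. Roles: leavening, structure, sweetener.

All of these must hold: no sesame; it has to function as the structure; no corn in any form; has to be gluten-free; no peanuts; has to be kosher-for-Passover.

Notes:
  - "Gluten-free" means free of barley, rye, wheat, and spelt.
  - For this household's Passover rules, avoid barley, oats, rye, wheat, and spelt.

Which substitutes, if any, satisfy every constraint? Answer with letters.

B, C, D, F

A: has wheat, so not gluten-free; has wheat, so not kosher-for-Passover — out
B: works as a structure, no corn, kosher-for-Passover — keep
C: every rule checks out — OK
D: works as a structure, no sesame, no corn — keep
E: has oats, so not kosher-for-Passover — no
F: only potato starch and sweet potato; none excluded — keep
G: has cornstarch, so not corn-free — reject
H: has rye, so not gluten-free; has rye, so not kosher-for-Passover (and 1 more) — reject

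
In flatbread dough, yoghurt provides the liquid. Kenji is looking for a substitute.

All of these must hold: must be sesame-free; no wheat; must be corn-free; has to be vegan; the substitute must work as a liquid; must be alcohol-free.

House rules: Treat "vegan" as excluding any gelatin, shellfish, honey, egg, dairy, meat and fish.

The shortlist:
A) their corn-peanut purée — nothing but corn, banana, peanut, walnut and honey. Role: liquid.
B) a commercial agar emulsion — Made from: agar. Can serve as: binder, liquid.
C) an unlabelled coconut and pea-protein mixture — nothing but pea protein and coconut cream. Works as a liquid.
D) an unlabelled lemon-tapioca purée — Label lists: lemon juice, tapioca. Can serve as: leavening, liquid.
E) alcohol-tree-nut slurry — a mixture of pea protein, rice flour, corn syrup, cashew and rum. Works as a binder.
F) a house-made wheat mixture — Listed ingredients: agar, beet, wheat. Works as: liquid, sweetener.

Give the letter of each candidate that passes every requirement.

A: has honey, so not vegan; has corn, so not corn-free — out
B: only agar; none excluded — valid
C: works as a liquid, vegan, no sesame — valid
D: nothing on the exclusion list — OK
E: not usable as a liquid; has corn syrup, so not corn-free (and 1 more) — reject
F: has wheat, so not wheat-free — out

B, C, D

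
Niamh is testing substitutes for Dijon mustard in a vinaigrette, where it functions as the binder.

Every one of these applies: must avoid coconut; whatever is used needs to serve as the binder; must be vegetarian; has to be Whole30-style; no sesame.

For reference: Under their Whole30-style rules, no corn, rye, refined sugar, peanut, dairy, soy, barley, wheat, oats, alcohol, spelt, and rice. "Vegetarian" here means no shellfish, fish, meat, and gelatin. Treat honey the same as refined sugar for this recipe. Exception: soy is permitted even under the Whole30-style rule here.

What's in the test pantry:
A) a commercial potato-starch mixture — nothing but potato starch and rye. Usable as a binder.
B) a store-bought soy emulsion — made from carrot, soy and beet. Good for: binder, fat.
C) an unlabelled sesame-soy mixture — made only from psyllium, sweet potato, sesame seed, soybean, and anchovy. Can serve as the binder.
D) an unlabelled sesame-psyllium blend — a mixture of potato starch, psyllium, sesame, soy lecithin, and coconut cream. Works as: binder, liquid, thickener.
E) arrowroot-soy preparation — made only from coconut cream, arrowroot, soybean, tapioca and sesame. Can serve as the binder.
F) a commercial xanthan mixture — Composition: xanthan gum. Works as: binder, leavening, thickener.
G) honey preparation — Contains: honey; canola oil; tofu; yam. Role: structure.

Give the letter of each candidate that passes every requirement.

A: has rye, so not Whole30-style — reject
B: soy is permitted under the Whole30-style carve-out; nothing else excluded — keep
C: has anchovy, so not vegetarian; has sesame seed, so not sesame-free — out
D: has coconut cream, so not coconut-free; has sesame, so not sesame-free — reject
E: has coconut cream, so not coconut-free; has sesame, so not sesame-free — no
F: only xanthan gum; none excluded — keep
G: not usable as a binder; has honey, so not Whole30-style — reject

B, F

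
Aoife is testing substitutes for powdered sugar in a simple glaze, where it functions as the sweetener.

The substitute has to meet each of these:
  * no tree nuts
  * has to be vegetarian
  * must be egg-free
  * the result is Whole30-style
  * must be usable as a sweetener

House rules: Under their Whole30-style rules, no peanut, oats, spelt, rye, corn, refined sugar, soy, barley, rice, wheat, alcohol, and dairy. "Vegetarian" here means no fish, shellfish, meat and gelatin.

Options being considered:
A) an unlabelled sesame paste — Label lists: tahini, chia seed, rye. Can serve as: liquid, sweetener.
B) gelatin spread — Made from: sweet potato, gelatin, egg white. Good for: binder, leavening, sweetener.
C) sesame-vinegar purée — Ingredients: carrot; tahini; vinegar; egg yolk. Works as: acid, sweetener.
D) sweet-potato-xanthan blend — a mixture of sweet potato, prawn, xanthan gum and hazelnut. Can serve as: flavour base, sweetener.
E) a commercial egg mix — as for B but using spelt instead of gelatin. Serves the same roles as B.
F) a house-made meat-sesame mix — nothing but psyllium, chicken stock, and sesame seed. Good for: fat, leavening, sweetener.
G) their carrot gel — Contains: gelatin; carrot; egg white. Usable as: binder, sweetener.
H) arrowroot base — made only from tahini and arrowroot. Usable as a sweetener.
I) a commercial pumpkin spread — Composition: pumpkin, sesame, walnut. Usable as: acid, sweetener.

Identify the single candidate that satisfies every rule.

H

A: has rye, so not Whole30-style — reject
B: has gelatin, so not vegetarian; has egg white, so not egg-free — no
C: has egg yolk, so not egg-free — out
D: has prawn, so not vegetarian; has hazelnut, so not tree-nut-free — no
E: has spelt, so not Whole30-style; has egg white, so not egg-free — no
F: has chicken stock, so not vegetarian — reject
G: has gelatin, so not vegetarian; has egg white, so not egg-free — no
H: works as a sweetener, no tree nuts, vegetarian — valid
I: has walnut, so not tree-nut-free — no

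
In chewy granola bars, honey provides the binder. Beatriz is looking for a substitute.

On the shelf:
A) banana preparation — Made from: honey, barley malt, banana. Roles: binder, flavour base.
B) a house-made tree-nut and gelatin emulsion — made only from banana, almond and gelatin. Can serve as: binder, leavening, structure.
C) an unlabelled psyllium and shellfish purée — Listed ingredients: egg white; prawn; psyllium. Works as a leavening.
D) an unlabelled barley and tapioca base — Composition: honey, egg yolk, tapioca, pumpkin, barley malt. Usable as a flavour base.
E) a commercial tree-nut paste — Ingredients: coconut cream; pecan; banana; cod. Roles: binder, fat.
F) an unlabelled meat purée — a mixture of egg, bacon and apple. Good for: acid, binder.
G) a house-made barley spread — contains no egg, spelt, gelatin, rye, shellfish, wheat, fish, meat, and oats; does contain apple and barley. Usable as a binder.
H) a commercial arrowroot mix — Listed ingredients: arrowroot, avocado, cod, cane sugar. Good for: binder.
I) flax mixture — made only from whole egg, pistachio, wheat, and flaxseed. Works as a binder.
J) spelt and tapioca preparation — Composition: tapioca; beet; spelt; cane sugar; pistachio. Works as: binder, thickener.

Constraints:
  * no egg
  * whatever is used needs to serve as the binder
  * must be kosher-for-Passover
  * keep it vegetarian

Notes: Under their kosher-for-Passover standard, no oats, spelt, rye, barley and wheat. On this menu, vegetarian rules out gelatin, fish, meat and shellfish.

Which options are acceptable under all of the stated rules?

none

A: has barley malt, so not kosher-for-Passover — no
B: has gelatin, so not vegetarian — out
C: not usable as a binder; has prawn, so not vegetarian (and 1 more) — no
D: not usable as a binder; has barley malt, so not kosher-for-Passover (and 1 more) — no
E: has cod, so not vegetarian — reject
F: has bacon, so not vegetarian; has egg, so not egg-free — no
G: has barley, so not kosher-for-Passover — out
H: has cod, so not vegetarian — no
I: has wheat, so not kosher-for-Passover; has whole egg, so not egg-free — out
J: has spelt, so not kosher-for-Passover — reject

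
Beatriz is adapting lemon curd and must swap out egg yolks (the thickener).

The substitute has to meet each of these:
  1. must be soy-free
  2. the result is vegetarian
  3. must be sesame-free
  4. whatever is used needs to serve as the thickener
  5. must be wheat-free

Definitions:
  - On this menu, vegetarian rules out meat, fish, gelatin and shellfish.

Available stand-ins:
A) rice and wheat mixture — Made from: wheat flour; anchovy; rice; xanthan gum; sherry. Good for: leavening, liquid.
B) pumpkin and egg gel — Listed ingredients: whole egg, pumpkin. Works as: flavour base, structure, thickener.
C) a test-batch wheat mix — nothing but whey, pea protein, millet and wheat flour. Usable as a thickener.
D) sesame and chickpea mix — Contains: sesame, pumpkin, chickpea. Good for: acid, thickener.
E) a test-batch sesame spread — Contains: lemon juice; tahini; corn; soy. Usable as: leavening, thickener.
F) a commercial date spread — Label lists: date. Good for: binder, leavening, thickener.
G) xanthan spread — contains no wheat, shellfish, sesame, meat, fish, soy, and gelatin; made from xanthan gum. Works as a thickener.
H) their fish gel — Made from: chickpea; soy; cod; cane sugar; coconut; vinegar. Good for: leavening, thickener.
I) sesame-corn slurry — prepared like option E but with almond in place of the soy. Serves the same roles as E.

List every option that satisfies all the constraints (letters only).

A: not usable as a thickener; has anchovy, so not vegetarian (and 1 more) — reject
B: no wheat, vegetarian — valid
C: has wheat flour, so not wheat-free — reject
D: has sesame, so not sesame-free — no
E: has tahini, so not sesame-free; has soy, so not soy-free — no
F: every rule checks out — keep
G: nothing on the exclusion list — valid
H: has cod, so not vegetarian; has soy, so not soy-free — no
I: has tahini, so not sesame-free — out

B, F, G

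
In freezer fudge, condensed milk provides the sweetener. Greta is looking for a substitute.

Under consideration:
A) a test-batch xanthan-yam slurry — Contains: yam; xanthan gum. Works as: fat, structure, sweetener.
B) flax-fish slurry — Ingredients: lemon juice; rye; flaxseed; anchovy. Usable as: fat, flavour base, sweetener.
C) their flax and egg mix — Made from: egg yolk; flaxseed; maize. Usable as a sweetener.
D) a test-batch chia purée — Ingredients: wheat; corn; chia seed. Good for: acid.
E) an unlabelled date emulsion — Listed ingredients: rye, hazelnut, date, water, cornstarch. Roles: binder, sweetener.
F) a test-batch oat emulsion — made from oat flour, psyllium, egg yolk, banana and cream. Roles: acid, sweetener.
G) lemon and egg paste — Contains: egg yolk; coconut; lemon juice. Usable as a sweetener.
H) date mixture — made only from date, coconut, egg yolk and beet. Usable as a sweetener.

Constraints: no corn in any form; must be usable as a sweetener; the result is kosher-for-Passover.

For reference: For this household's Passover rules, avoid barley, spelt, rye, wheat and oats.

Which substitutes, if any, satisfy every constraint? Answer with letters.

A: no corn, kosher-for-Passover — keep
B: has rye, so not kosher-for-Passover — no
C: has maize, so not corn-free — no
D: not usable as a sweetener; has wheat, so not kosher-for-Passover (and 1 more) — no
E: has rye, so not kosher-for-Passover; has cornstarch, so not corn-free — reject
F: has oat flour, so not kosher-for-Passover — no
G: only coconut, egg yolk and lemon juice; none excluded — OK
H: coconut and egg yolk etc. — none of it excluded — keep

A, G, H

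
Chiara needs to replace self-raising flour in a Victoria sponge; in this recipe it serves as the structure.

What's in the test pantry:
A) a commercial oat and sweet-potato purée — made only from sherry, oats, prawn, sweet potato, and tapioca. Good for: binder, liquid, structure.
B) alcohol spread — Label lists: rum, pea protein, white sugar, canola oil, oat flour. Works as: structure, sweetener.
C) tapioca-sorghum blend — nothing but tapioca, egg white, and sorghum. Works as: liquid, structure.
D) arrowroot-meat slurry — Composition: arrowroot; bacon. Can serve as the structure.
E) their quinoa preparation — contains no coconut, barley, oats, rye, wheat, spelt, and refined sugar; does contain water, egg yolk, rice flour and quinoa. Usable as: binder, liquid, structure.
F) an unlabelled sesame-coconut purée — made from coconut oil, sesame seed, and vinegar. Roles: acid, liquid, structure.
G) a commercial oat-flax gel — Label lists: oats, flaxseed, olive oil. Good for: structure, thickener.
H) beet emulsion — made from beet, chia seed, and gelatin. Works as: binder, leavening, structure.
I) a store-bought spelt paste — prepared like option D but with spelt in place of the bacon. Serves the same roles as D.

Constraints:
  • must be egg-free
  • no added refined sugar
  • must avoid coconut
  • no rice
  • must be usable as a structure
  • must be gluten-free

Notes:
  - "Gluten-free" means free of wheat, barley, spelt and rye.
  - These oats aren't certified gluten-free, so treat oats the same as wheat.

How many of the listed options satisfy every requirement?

A: has oats, so not gluten-free — no
B: has oat flour, so not gluten-free; has white sugar, so not no-added-sugar — no
C: has egg white, so not egg-free — no
D: works as a structure, gluten-free, no egg — keep
E: has egg yolk, so not egg-free; has rice flour, so not rice-free — out
F: has coconut oil, so not coconut-free — out
G: has oats, so not gluten-free — no
H: every rule checks out — valid
I: has spelt, so not gluten-free — reject

2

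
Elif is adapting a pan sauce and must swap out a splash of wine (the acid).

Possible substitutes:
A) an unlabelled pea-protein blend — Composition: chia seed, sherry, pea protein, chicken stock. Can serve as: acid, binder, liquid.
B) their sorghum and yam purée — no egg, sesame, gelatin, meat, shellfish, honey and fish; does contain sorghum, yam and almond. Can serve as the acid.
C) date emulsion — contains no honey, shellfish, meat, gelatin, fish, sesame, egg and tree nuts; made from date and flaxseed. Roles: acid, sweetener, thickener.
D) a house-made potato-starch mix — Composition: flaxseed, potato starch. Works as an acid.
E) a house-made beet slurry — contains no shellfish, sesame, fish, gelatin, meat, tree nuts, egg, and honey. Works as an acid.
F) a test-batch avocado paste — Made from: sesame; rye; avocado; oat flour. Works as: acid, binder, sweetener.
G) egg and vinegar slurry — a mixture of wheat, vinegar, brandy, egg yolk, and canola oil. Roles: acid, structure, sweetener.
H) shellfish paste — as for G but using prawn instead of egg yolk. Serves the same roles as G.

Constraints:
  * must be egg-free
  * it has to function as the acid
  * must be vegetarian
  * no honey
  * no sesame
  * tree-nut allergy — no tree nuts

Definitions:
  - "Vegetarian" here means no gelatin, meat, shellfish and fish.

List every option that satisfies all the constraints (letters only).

A: has chicken stock, so not vegetarian — reject
B: has almond, so not tree-nut-free — out
C: no tree nuts, no honey — valid
D: only potato starch and flaxseed; none excluded — OK
E: nothing on the exclusion list — valid
F: has sesame, so not sesame-free — reject
G: has egg yolk, so not egg-free — no
H: has prawn, so not vegetarian — out

C, D, E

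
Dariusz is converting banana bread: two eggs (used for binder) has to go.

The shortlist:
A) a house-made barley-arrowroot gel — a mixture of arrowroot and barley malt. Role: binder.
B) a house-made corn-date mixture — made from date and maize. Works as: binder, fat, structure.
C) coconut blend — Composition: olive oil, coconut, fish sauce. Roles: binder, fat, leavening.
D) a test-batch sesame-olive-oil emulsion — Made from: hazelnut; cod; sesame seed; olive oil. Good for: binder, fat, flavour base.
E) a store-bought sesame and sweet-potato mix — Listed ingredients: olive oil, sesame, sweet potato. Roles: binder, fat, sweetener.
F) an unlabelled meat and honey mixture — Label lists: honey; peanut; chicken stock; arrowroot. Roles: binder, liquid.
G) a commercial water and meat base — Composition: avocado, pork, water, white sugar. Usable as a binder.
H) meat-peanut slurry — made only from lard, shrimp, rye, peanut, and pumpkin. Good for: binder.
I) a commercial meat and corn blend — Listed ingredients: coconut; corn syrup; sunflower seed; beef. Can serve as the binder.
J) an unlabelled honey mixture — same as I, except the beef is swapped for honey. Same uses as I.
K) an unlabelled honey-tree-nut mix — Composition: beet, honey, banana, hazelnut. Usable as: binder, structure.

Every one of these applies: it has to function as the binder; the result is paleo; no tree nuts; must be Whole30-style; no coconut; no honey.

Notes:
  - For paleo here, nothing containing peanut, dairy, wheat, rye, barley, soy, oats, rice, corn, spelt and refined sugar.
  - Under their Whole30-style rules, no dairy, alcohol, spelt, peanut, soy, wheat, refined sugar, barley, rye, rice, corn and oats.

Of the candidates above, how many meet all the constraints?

1

A: has barley malt, so not paleo; has barley malt, so not Whole30-style — no
B: has maize, so not paleo; has maize, so not Whole30-style — no
C: has coconut, so not coconut-free — reject
D: has hazelnut, so not tree-nut-free — reject
E: works as a binder, no honey, paleo — OK
F: has peanut, so not paleo; has peanut, so not Whole30-style (and 1 more) — no
G: has white sugar, so not paleo; has white sugar, so not Whole30-style — reject
H: has peanut, so not paleo; has peanut, so not Whole30-style — no
I: has corn syrup, so not paleo; has corn syrup, so not Whole30-style (and 1 more) — out
J: has corn syrup, so not paleo; has corn syrup, so not Whole30-style (and 2 more) — reject
K: has hazelnut, so not tree-nut-free; has honey, so not honey-free — no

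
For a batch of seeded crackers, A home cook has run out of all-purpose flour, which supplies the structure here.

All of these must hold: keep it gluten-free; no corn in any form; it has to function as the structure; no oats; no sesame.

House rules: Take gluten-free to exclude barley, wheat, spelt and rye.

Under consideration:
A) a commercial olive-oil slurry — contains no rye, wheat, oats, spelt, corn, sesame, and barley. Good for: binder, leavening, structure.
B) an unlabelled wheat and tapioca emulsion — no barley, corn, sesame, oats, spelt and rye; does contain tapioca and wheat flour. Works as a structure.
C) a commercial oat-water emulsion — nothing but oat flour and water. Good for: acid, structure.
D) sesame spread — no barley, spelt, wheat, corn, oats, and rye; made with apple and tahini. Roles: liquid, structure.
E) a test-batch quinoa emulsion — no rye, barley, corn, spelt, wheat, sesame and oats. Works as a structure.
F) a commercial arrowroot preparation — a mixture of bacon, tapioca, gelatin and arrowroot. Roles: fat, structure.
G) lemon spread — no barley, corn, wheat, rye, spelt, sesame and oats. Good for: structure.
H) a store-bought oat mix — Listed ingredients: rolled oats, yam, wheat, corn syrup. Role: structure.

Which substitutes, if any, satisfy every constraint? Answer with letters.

A: gluten-free, no corn — valid
B: has wheat flour, so not gluten-free — no
C: has oat flour, so not oat-free — no
D: has tahini, so not sesame-free — no
E: no oats, no corn — OK
F: no corn, no oats — valid
G: no corn, no oats — keep
H: has wheat, so not gluten-free; has rolled oats, so not oat-free (and 1 more) — out

A, E, F, G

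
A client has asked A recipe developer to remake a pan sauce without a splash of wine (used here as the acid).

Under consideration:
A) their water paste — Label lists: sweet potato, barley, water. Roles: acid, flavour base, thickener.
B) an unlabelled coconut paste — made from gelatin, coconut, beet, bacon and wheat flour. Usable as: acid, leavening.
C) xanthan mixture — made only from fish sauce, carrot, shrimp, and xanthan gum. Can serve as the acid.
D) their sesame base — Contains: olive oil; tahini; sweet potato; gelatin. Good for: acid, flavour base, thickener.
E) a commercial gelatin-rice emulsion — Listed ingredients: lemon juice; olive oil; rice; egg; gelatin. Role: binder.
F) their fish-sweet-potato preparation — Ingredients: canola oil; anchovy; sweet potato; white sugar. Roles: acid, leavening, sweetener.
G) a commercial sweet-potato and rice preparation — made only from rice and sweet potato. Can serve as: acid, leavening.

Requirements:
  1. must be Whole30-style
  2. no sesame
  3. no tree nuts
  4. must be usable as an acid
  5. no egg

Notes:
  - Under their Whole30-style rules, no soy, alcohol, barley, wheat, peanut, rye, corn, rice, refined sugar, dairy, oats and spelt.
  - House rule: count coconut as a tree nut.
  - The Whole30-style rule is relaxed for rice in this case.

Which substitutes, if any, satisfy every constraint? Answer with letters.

C, G

A: has barley, so not Whole30-style — reject
B: has wheat flour, so not Whole30-style; has coconut, so not tree-nut-free — reject
C: nothing on the exclusion list — OK
D: has tahini, so not sesame-free — out
E: not usable as an acid; has egg, so not egg-free — no
F: has white sugar, so not Whole30-style — reject
G: rice is permitted under the Whole30-style carve-out; nothing else excluded — valid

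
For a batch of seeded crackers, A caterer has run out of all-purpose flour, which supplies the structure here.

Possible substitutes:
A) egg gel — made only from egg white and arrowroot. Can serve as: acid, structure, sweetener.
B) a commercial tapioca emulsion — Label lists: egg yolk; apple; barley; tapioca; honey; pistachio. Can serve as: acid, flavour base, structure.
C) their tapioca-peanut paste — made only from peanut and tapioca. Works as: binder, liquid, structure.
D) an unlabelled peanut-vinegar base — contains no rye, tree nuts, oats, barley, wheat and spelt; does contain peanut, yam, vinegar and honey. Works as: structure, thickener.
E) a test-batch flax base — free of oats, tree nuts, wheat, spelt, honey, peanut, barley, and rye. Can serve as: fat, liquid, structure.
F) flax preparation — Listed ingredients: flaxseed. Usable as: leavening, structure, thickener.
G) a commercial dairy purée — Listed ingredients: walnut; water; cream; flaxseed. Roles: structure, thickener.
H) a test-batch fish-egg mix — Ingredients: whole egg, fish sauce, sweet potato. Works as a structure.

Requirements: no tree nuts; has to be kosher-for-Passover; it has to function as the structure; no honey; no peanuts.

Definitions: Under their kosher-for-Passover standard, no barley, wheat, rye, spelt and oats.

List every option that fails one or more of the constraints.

B, C, D, G

A: no peanut, no tree nuts — valid
B: has barley, so not kosher-for-Passover; has honey, so not honey-free (and 1 more) — out
C: has peanut, so not peanut-free — reject
D: has peanut, so not peanut-free; has honey, so not honey-free — reject
E: no tree nuts, no peanut — valid
F: only flaxseed; none excluded — OK
G: has walnut, so not tree-nut-free — reject
H: nothing on the exclusion list — OK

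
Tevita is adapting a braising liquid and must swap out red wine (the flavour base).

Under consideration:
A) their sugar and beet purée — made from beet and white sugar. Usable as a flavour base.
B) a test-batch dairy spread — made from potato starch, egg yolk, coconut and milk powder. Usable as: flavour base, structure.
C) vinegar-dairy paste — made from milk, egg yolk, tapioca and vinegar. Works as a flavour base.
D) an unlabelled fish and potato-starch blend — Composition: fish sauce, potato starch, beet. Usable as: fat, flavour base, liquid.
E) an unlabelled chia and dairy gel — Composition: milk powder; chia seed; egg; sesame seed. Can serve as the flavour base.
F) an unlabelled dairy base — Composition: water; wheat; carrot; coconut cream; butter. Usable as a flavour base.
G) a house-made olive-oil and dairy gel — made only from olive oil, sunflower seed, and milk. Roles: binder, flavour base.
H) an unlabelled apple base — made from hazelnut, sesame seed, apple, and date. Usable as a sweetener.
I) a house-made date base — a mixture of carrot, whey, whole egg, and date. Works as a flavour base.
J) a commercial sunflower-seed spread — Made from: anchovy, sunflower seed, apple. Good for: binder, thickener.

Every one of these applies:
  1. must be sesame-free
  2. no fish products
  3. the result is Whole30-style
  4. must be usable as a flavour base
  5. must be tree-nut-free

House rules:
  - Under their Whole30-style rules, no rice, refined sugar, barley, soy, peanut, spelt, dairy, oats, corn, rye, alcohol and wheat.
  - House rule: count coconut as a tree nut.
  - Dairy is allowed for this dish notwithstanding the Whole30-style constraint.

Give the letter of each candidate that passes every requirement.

A: has white sugar, so not Whole30-style — no
B: has coconut, so not tree-nut-free — reject
C: dairy is permitted under the Whole30-style carve-out; nothing else excluded — OK
D: has fish sauce, so not fish-free — no
E: has sesame seed, so not sesame-free — out
F: has wheat, so not Whole30-style; has coconut cream, so not tree-nut-free — out
G: dairy is permitted under the Whole30-style carve-out; nothing else excluded — OK
H: not usable as a flavour base; has hazelnut, so not tree-nut-free (and 1 more) — reject
I: dairy is permitted under the Whole30-style carve-out; nothing else excluded — OK
J: not usable as a flavour base; has anchovy, so not fish-free — out

C, G, I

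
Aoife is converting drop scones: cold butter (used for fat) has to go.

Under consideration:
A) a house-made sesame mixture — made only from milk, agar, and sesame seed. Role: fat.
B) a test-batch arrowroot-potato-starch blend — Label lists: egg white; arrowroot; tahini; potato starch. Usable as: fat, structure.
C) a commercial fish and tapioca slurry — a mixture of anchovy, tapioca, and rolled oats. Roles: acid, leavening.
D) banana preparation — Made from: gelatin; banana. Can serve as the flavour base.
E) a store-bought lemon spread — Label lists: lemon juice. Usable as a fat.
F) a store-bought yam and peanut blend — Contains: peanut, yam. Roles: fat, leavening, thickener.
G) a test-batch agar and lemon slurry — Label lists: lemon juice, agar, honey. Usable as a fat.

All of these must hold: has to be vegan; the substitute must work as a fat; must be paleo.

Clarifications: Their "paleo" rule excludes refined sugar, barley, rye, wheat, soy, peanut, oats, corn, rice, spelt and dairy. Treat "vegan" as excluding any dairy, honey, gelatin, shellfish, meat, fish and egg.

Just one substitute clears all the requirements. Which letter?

A: has milk, so not paleo; has milk, so not vegan — reject
B: has egg white, so not vegan — reject
C: not usable as a fat; has rolled oats, so not paleo (and 1 more) — reject
D: not usable as a fat; has gelatin, so not vegan — out
E: works as a fat, paleo, vegan — keep
F: has peanut, so not paleo — reject
G: has honey, so not vegan — out

E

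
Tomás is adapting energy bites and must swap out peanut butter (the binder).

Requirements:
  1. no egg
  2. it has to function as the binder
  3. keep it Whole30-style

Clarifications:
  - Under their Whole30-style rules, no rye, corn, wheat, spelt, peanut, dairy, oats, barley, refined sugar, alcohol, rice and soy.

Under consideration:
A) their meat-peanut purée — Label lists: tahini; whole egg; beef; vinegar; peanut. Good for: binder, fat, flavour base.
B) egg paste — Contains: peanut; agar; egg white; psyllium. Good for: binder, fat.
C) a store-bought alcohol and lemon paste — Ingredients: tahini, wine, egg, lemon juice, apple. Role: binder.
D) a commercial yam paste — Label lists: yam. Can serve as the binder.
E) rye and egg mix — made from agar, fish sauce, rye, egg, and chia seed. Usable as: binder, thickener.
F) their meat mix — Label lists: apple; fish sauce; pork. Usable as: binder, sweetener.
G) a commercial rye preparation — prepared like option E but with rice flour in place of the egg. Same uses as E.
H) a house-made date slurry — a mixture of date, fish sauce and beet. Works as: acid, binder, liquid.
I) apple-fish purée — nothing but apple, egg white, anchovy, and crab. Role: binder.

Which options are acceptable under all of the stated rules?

D, F, H

A: has peanut, so not Whole30-style; has whole egg, so not egg-free — no
B: has peanut, so not Whole30-style; has egg white, so not egg-free — out
C: has wine, so not Whole30-style; has egg, so not egg-free — no
D: no egg, Whole30-style — keep
E: has rye, so not Whole30-style; has egg, so not egg-free — reject
F: nothing on the exclusion list — valid
G: has rice flour, so not Whole30-style — reject
H: only fish sauce, beet and date; none excluded — OK
I: has egg white, so not egg-free — no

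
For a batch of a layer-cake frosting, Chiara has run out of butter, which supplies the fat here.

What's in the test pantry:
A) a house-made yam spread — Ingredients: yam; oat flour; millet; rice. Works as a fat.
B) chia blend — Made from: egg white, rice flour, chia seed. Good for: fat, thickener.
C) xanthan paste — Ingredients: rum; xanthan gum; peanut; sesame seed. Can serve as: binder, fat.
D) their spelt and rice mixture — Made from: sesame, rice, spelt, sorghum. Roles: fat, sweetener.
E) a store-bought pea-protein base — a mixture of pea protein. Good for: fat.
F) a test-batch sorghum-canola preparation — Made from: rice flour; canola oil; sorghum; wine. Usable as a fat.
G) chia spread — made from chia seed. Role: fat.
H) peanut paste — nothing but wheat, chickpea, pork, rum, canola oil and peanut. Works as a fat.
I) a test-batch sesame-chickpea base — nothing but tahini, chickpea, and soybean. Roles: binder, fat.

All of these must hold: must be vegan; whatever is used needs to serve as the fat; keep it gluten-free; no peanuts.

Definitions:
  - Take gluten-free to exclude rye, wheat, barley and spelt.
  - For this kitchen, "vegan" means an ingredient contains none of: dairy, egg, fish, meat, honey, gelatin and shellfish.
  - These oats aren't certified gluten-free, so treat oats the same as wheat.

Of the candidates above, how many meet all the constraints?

A: has oat flour, so not gluten-free — reject
B: has egg white, so not vegan — no
C: has peanut, so not peanut-free — out
D: has spelt, so not gluten-free — reject
E: only pea protein; none excluded — OK
F: works as a fat, vegan, gluten-free — keep
G: no peanut, vegan — keep
H: has wheat, so not gluten-free; has pork, so not vegan (and 1 more) — no
I: gluten-free, no peanut — keep

4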